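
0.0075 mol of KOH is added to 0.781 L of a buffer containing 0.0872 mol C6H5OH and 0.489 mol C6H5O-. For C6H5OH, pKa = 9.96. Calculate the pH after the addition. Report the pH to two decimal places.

After neutralization: n(C6H5OH) = 0.0797 mol, n(C6H5O-) = 0.496 mol.
pH = pKa + log([A⁻]/[HA]) = 9.96 + log(0.496/0.0797) = 9.96 +0.794

pH = 10.75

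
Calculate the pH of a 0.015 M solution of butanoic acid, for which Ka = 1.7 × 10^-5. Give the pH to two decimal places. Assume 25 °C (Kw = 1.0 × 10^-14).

pH = 3.30

CH3(CH2)2COOH ⇌ CH3(CH2)2COO- + H+
Ka = [H+]²/(0.015 − [H+]) = 1.7 × 10^-5
Assume [H+] ≪ 0.015: [H+] ≈ √(1.7 × 10^-5 × 0.015) = 5.05 × 10^-4 M
Check: 3.4% ionized — well under 5%, approximation valid.
pH = −log[H+] = −log(5.05 × 10^-4) = 3.30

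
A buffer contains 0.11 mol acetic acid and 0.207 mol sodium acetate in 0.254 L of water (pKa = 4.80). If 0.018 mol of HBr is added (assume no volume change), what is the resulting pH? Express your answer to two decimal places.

pH = 4.97

After neutralization: n(CH3COOH) = 0.128 mol, n(CH3COO-) = 0.189 mol.
Henderson–Hasselbalch with mole ratio 0.189/0.128: pH = 4.80 + (+0.169)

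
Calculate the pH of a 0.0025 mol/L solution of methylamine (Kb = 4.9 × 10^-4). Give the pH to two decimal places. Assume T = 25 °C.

CH3NH2 + H2O ⇌ CH3NH3+ + OH-
Kb = [OH-]²/(0.0025 − [OH-]) = 4.9 × 10^-4
The 5% rule fails; solving [OH-]² + Kb·[OH-] − Kb·C₀ = 0 exactly:
[OH-] = [−0.00049 + √(0.00049² + 4.9e-06)]/2 = 8.89 × 10^-4 M
pOH = 3.05, so pH = 14.00 − pOH = 10.95

pH = 10.95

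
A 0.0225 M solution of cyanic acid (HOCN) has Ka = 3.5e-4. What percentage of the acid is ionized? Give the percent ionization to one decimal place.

11.7%

HOCN ⇌ OCN- + H+; let x = [H+] at equilibrium.
Solve x² + 0.00035x − 7.87e-06 = 0 → x = 2.64 × 10^-3 M
Fraction ionized = 2.64 × 10^-3 / 0.0225 = 0.1173 → 11.7%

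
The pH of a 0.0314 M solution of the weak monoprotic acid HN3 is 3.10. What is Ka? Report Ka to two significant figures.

Ka = 2.1 × 10^-5

[H+] = 10^(-3.10) = 7.94 × 10^-4 M
At equilibrium [HA] = 0.0314 − 7.94 × 10^-4 = 3.06 × 10^-2 M
Ka = [H+][A-]/[HA] = (7.94 × 10^-4)² / 3.06 × 10^-2 = 2.1 × 10^-5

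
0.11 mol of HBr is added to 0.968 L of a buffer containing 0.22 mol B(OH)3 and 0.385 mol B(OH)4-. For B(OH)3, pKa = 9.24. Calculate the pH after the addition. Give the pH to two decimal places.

After neutralization: n(B(OH)3) = 0.33 mol, n(B(OH)4-) = 0.275 mol.
pH = pKa + log(n_B(OH)4-/n_B(OH)3) = 9.24 + log(0.275/0.33) = 9.24 + (-0.079)

pH = 9.16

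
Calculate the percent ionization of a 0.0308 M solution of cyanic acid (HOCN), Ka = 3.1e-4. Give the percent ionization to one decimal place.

9.5%

HOCN ⇌ OCN- + H+; let x = [H+] at equilibrium.
Solve x² + 0.00031x − 9.55e-06 = 0 → x = 2.94 × 10^-3 M
Fraction ionized = 2.94 × 10^-3 / 0.0308 = 0.0955 → 9.5%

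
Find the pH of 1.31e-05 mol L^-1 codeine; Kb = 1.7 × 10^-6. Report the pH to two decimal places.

pH = 8.60

C18H21NO3 + H2O ⇌ C18H22NO3+ + OH-
Let x = [OH-] at equilibrium. Kb = x²/(1.31e-05 − x).
Here C₀/Kb ≈ 7.71, so the small-x approximation fails. Use the quadratic:
x = [−1.7e-06 + √(1.7e-06² + 8.91e-11)]/2 = 3.95 × 10^-6 M
pOH = 5.40, so pH = 14.00 − pOH = 8.60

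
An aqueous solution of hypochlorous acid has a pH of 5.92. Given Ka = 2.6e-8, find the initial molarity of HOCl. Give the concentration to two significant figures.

[H+] = 10^(-5.92) = 1.20 × 10^-6 M = x
Ka = x²/(C₀ − x) ⇒ C₀ = x + x²/Ka
C₀ = 1.20 × 10^-6 + (1.20 × 10^-6)²/(2.6 × 10^-8) = 5.66 × 10^-5 M

C₀ = 5.7 × 10^-5 M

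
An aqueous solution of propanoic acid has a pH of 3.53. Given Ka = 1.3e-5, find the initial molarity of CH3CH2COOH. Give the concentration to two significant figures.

[H+] = 10^(-3.53) = 2.95 × 10^-4 M = x
Ka = x²/(C₀ − x) ⇒ C₀ = x + x²/Ka
C₀ = 2.95 × 10^-4 + (2.95 × 10^-4)²/(1.3 × 10^-5) = 6.99 × 10^-3 M

C₀ = 7.0 × 10^-3 M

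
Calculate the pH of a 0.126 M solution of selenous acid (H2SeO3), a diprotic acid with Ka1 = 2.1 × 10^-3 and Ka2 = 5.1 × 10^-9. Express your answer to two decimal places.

Since Ka1 ≫ Ka2, the first ionization dominates [H+].
Ka1 = x²/(0.126 − x) = 2.1 × 10^-3
Solving the quadratic: x = (−Ka1 + √(Ka1² + 4·Ka1·C₀))/2 = 1.53 × 10^-2 M
pH = −log(1.53 × 10^-2) = 1.82

pH = 1.82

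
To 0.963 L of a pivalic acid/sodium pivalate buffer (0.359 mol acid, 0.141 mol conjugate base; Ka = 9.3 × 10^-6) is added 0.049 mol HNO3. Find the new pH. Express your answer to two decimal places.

pH = 4.38

Added H+ converts (CH3)3CCOO- to (CH3)3CCOOH: (CH3)3CCOOH → 0.408 mol, (CH3)3CCOO- → 0.092 mol.
pKa = −log(9.3 × 10^-6) = 5.032
Henderson–Hasselbalch with mole ratio 0.092/0.408: pH = 5.032 + (-0.647)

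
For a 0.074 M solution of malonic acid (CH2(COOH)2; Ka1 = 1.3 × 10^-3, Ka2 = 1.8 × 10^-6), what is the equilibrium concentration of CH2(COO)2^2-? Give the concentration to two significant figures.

First ionization gives [H+] ≈ [CH2(COOH)COO-] = 9.18 × 10^-3 M.
Second step: Ka2 = [H+][CH2(COO)2^2-]/[CH2(COOH)COO-] ≈ [CH2(COO)2^2-] (since [H+] ≈ [CH2(COOH)COO-]).
So [CH2(COO)2^2-] ≈ Ka2.

1.8 × 10^-6 M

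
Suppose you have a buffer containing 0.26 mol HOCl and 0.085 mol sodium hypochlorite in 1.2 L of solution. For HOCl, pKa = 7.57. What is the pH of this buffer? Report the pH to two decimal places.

pH = 7.08

Henderson–Hasselbalch: pH = pKa + log([OCl-]/[HOCl]) = 7.57 + log(0.085/0.26)
pH = 7.57 + (-0.486) = 7.08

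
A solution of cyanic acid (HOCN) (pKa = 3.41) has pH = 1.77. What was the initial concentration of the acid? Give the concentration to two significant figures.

[H+] = 10^(-1.77) = 1.70 × 10^-2 M = x
Ka = 10^(−3.41) = 3.89 × 10^-4
Ka = x²/(C₀ − x) ⇒ C₀ = x + x²/Ka
C₀ = 1.70 × 10^-2 + (1.70 × 10^-2)²/(3.89 × 10^-4) = 7.60 × 10^-1 M

C₀ = 7.6 × 10^-1 M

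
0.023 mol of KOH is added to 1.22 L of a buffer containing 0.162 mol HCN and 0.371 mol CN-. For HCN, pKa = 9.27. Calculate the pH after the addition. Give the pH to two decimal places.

pH = 9.72

OH- converts HCN to CN-: HCN → 0.139 mol, CN- → 0.394 mol.
pH = pKa + log([A⁻]/[HA]) = 9.27 + log(0.394/0.139) = 9.27 +0.452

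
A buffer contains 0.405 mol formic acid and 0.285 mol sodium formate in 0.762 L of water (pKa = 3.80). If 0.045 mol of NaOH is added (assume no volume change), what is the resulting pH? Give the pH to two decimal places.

OH- converts HCOOH to HCOO-: HCOOH → 0.36 mol, HCOO- → 0.33 mol.
pH = pKa + log([A⁻]/[HA]) = 3.80 + log(0.33/0.36) = 3.80 -0.038

pH = 3.76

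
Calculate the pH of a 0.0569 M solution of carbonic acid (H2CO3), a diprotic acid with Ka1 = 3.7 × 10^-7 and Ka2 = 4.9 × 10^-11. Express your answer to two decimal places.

pH = 3.84

Since Ka1 ≫ Ka2, the first ionization dominates [H+].
Ka1 = x²/(0.0569 − x) = 3.7 × 10^-7
x ≈ √(3.7 × 10^-7 × 0.0569) = 1.45 × 10^-4 M
pH = −log(1.45 × 10^-4) = 3.84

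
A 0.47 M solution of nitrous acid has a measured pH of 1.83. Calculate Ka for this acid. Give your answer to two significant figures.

[H+] = 10^(-1.83) = 1.48 × 10^-2 M
At equilibrium [HA] = 0.47 − 1.48 × 10^-2 = 4.55 × 10^-1 M
Ka = [H+][A-]/[HA] = (1.48 × 10^-2)² / 4.55 × 10^-1 = 4.8 × 10^-4

Ka = 4.8 × 10^-4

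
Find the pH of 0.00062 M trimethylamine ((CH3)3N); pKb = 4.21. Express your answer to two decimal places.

(CH3)3N + H2O ⇌ (CH3)3NH+ + OH-
Kb = 10^(−4.21) = 6.17 × 10^-5
Kb = [OH-]²/(0.00062 − [OH-]) = 6.17 × 10^-5
Here C₀/Kb ≈ 10, so the small-[OH-] approximation fails. Use the quadratic:
[OH-] = [−6.17e-05 + √(6.17e-05² + 1.53e-07)]/2 = 1.67 × 10^-4 M
pOH = 3.78, so pH = 14.00 − pOH = 10.22

pH = 10.22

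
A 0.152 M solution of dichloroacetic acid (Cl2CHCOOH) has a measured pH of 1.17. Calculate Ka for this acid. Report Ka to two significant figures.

[H+] = 10^(-1.17) = 6.76 × 10^-2 M
At equilibrium [HA] = 0.152 − 6.76 × 10^-2 = 8.44 × 10^-2 M
Ka = [H+][A-]/[HA] = (6.76 × 10^-2)² / 8.44 × 10^-2 = 5.4 × 10^-2

Ka = 5.4 × 10^-2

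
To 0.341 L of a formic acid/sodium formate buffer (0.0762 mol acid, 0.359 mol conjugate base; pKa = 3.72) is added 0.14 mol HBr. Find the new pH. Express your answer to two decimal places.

pH = 3.73

After neutralization: n(HCOOH) = 0.216 mol, n(HCOO-) = 0.219 mol.
pH = pKa + log([A⁻]/[HA]) = 3.72 + log(0.219/0.216) = 3.72 +0.006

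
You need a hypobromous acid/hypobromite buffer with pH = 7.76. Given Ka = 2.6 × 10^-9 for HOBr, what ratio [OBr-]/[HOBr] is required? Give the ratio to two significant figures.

pKa = -log(2.6 × 10^-9) = 8.585
pH = pKa + log(r) ⇒ log(r) = 7.76 − 8.585 = -0.825
r = [OBr-]/[HOBr] = 10^(-0.825) = 0.15

ratio = 0.15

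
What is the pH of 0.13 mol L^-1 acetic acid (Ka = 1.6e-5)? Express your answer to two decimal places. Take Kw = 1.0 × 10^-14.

pH = 2.84

CH3COOH ⇌ CH3COO- + H+
Ka = [H+]²/(0.13 − [H+]) = 1.6 × 10^-5
Since Ka ≪ C₀, [H+] ≈ √(Ka·C₀) = 1.44 × 10^-3 M.
Check: 1.1% ionized — well under 5%, approximation valid.
pH = −log[H+] = −log(1.44 × 10^-3) = 2.84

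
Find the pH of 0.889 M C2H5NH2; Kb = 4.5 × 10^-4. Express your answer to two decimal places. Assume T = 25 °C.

C2H5NH2 + H2O ⇌ C2H5NH3+ + OH-
Kb = [OH-]²/(0.889 − [OH-]) = 4.5 × 10^-4
Since Kb ≪ C₀, [OH-] ≈ √(Kb·C₀) = 2.00 × 10^-2 M.
Check: 2.2% ionized — well under 5%, approximation valid.
pOH = 1.70, so pH = 14.00 − pOH = 12.30

pH = 12.30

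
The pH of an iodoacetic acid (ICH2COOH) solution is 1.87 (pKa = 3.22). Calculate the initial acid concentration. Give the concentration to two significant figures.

C₀ = 3.2 × 10^-1 M

[H+] = 10^(-1.87) = 1.35 × 10^-2 M = x
Ka = 10^(−3.22) = 6.03 × 10^-4
Ka = x²/(C₀ − x) ⇒ C₀ = x + x²/Ka
C₀ = 1.35 × 10^-2 + (1.35 × 10^-2)²/(6.03 × 10^-4) = 3.16 × 10^-1 M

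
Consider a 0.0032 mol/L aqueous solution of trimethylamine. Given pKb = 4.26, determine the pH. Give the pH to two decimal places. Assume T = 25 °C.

(CH3)3N + H2O ⇌ (CH3)3NH+ + OH-
Kb = 10^(−4.26) = 5.50 × 10^-5
Kb = x²/(0.0032 − x) = 5.50 × 10^-5
Here C₀/Kb ≈ 58.2, so the small-x approximation fails. Use the quadratic:
x = [−5.5e-05 + √(5.5e-05² + 7.04e-07)]/2 = 3.93 × 10^-4 M
pOH = −log(3.93 × 10^-4) = 3.41; pH = 14.00 − 3.41 = 10.59

pH = 10.59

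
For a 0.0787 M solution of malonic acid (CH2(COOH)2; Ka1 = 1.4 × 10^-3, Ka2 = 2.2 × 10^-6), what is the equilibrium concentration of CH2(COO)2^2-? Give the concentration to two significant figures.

First ionization gives [H+] ≈ [CH2(COOH)COO-] = 9.82 × 10^-3 M.
Second step: Ka2 = [H+][CH2(COO)2^2-]/[CH2(COOH)COO-] ≈ [CH2(COO)2^2-] (since [H+] ≈ [CH2(COOH)COO-]).
So [CH2(COO)2^2-] ≈ Ka2.

2.2 × 10^-6 M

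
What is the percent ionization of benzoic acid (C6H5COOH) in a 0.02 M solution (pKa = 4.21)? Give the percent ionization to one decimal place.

C6H5COOH ⇌ C6H5COO- + H+; let x = [H+] at equilibrium.
Ka = 10^(−4.21) = 6.17 × 10^-5
Ka = x²/(C₀ − x); solving the quadratic gives x = 1.08 × 10^-3 M.
% ionization = x/C₀ × 100% = 1.08 × 10^-3/0.02 × 100% = 5.4%

5.4%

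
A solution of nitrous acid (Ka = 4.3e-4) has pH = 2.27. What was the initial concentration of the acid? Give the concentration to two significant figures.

[H+] = 10^(-2.27) = 5.37 × 10^-3 M = x
Ka = x²/(C₀ − x) ⇒ C₀ = x + x²/Ka
C₀ = 5.37 × 10^-3 + (5.37 × 10^-3)²/(4.3 × 10^-4) = 7.24 × 10^-2 M

C₀ = 7.2 × 10^-2 M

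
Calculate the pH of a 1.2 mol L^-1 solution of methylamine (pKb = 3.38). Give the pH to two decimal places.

CH3NH2 + H2O ⇌ CH3NH3+ + OH-
Kb = 10^(−3.38) = 4.17 × 10^-4
Kb = x²/(1.2 − x) = 4.17 × 10^-4
Since Kb ≪ C₀, x ≈ √(Kb·C₀) = 2.24 × 10^-2 M.
(x/C₀ = 1.9% < 5%, so the approximation holds.)
pOH = −log(2.24 × 10^-2) = 1.65; pH = 14.00 − 1.65 = 12.35

pH = 12.35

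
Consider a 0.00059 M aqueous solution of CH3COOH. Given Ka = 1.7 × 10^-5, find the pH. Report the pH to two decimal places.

CH3COOH ⇌ CH3COO- + H+
From the ICE table, Ka = x²/(0.00059 − x) = 1.7 × 10^-5.
x is not negligible relative to C₀; solve x² + 1.7e-05·x − 1e-08 = 0.
x = [−1.7e-05 + √(1.7e-05² + 4.01e-08)]/2 = 9.20 × 10^-5 M
pH = −log(9.20 × 10^-5) = 4.04

pH = 4.04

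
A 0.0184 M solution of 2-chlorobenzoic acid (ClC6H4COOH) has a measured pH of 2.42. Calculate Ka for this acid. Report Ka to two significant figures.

Ka = 9.9 × 10^-4

[H+] = 10^(-2.42) = 3.80 × 10^-3 M
At equilibrium [HA] = 0.0184 − 3.80 × 10^-3 = 1.46 × 10^-2 M
Ka = [H+][A-]/[HA] = (3.80 × 10^-3)² / 1.46 × 10^-2 = 9.9 × 10^-4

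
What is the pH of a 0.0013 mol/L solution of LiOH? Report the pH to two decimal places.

LiOH is a strong base; [OH-] = 0.0013 M.
pOH = -log(0.0013) = 2.89
pH = 14.00 - 2.89 = 11.11

pH = 11.11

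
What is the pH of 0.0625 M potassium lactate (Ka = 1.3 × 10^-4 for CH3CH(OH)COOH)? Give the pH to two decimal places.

CH3CH(OH)COO- is the conjugate base of the weak acid CH3CH(OH)COOH.
Kb = Kw/Ka = 1.0×10^-14 / 1.3 × 10^-4 = 7.69 × 10^-11
From the ICE table, Kb = [OH-]²/(0.0625 − [OH-]) = 7.69 × 10^-11.
Since Kb ≪ C₀, [OH-] ≈ √(Kb·C₀) = 2.19 × 10^-6 M.
pOH = 5.66, so pH = 14.00 − pOH = 8.34

pH = 8.34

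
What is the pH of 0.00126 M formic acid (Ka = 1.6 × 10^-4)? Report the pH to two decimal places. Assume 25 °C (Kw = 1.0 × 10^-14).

pH = 3.42

HCOOH ⇌ HCOO- + H+
Let x = [H+] at equilibrium. Ka = x²/(0.00126 − x).
The 5% rule fails; solving x² + Ka·x − Ka·C₀ = 0 exactly:
x = [−0.00016 + √(0.00016² + 8.06e-07)]/2 = 3.76 × 10^-4 M
pH = −log(3.76 × 10^-4) = 3.42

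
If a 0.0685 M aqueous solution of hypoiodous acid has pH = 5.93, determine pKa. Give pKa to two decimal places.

[H+] = 10^(-5.93) = 1.17 × 10^-6 M
At equilibrium [HA] = 0.0685 − 1.17 × 10^-6 = 6.85 × 10^-2 M
Ka = [H+][A-]/[HA] = (1.17 × 10^-6)² / 6.85 × 10^-2 = 2.00 × 10^-11
pKa = -log(2.00 × 10^-11) = 10.70

pKa = 10.70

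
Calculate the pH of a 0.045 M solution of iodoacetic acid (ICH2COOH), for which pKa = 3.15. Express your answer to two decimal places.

pH = 2.28

ICH2COOH ⇌ ICH2COO- + H+
Ka = 10^(−3.15) = 7.08 × 10^-4
From the ICE table, Ka = [H+]²/(0.045 − [H+]) = 7.08 × 10^-4.
The 5% rule fails; solving [H+]² + Ka·[H+] − Ka·C₀ = 0 exactly:
[H+] = (−Ka + √(Ka² + 4·Ka·C₀))/2 = 5.30 × 10^-3 M
pH = −log[H+] = −log(5.30 × 10^-3) = 2.28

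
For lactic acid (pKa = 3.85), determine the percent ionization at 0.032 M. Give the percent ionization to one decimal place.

CH3CH(OH)COOH ⇌ CH3CH(OH)COO- + H+; let x = [H+] at equilibrium.
Ka = 10^(−3.85) = 1.41 × 10^-4
Ka = x²/(C₀ − x); solving the quadratic gives x = 2.05 × 10^-3 M.
Fraction ionized = 2.05 × 10^-3 / 0.032 = 0.0641 → 6.4%

6.4%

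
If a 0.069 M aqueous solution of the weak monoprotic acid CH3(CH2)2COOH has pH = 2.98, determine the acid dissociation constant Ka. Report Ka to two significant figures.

Ka = 1.6 × 10^-5

[H+] = 10^(-2.98) = 1.05 × 10^-3 M
At equilibrium [HA] = 0.069 − 1.05 × 10^-3 = 6.80 × 10^-2 M
Ka = [H+][A-]/[HA] = (1.05 × 10^-3)² / 6.80 × 10^-2 = 1.6 × 10^-5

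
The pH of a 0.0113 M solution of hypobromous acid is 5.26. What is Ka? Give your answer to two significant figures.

[H+] = 10^(-5.26) = 5.50 × 10^-6 M
At equilibrium [HA] = 0.0113 − 5.50 × 10^-6 = 1.13 × 10^-2 M
Ka = [H+][A-]/[HA] = (5.50 × 10^-6)² / 1.13 × 10^-2 = 2.7 × 10^-9

Ka = 2.7 × 10^-9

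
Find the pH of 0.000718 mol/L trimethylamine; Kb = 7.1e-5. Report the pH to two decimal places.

(CH3)3N + H2O ⇌ (CH3)3NH+ + OH-
Let x = [OH-] at equilibrium. Kb = x²/(0.000718 − x).
The 5% rule fails; solving x² + Kb·x − Kb·C₀ = 0 exactly:
x = [−7.1e-05 + √(7.1e-05² + 2.04e-07)]/2 = 1.93 × 10^-4 M
pOH = −log(1.93 × 10^-4) = 3.71; pH = 14.00 − 3.71 = 10.29

pH = 10.29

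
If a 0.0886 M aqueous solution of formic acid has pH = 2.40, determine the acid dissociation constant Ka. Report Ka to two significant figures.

Ka = 1.9 × 10^-4

[H+] = 10^(-2.40) = 3.98 × 10^-3 M
At equilibrium [HA] = 0.0886 − 3.98 × 10^-3 = 8.46 × 10^-2 M
Ka = [H+][A-]/[HA] = (3.98 × 10^-3)² / 8.46 × 10^-2 = 1.9 × 10^-4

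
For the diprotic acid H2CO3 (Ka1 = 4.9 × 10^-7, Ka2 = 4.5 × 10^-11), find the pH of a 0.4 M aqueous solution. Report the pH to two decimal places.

Ka1 ≫ Ka2, so treat the first dissociation as the only significant source of H+.
Ka1 = x²/(0.4 − x) = 4.9 × 10^-7
x ≈ √(4.9 × 10^-7 × 0.4) = 4.43 × 10^-4 M
pH = −log(4.43 × 10^-4) = 3.35

pH = 3.35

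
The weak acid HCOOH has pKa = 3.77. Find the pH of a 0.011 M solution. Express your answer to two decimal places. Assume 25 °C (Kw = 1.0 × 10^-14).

HCOOH ⇌ HCOO- + H+
Ka = 10^(−3.77) = 1.70 × 10^-4
Ka = x²/(0.011 − x) = 1.70 × 10^-4
The 5% rule fails; solving x² + Ka·x − Ka·C₀ = 0 exactly:
x = [−0.00017 + √(0.00017² + 7.48e-06)]/2 = 1.29 × 10^-3 M
pH = −log(1.29 × 10^-3) = 2.89

pH = 2.89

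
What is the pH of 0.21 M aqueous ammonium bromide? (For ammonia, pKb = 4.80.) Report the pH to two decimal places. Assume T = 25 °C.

pH = 4.94

NH4+ is the conjugate acid of the weak base NH3.
Kb = 10^(−4.80) = 1.58 × 10^-5
Ka = Kw/Kb = 1.0×10^-14 / 1.58 × 10^-5 = 6.33 × 10^-10
Let x = [H+] at equilibrium. Ka = x²/(0.21 − x).
Since Ka ≪ C₀, x ≈ √(Ka·C₀) = 1.15 × 10^-5 M.
(x/C₀ = 0.0055% < 5%, so the approximation holds.)
pH = −log[H+] = −log(1.15 × 10^-5) = 4.94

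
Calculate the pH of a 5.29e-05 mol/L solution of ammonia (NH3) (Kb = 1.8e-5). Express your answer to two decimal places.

NH3 + H2O ⇌ NH4+ + OH-
From the ICE table, Kb = [OH-]²/(5.29e-05 − [OH-]) = 1.8 × 10^-5.
Here C₀/Kb ≈ 2.94, so the small-[OH-] approximation fails. Use the quadratic:
[OH-] = (−Kb + √(Kb² + 4·Kb·C₀))/2 = 2.31 × 10^-5 M
pOH = −log(2.31 × 10^-5) = 4.64; pH = 14.00 − 4.64 = 9.36

pH = 9.36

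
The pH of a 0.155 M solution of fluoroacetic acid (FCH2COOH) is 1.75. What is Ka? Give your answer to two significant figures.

Ka = 2.3 × 10^-3

[H+] = 10^(-1.75) = 1.78 × 10^-2 M
At equilibrium [HA] = 0.155 − 1.78 × 10^-2 = 1.37 × 10^-1 M
Ka = [H+][A-]/[HA] = (1.78 × 10^-2)² / 1.37 × 10^-1 = 2.3 × 10^-3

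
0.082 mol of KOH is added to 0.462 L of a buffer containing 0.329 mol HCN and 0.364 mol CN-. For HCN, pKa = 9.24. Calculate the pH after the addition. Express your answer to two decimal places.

pH = 9.50

After neutralization: n(HCN) = 0.247 mol, n(CN-) = 0.446 mol.
pH = pKa + log(n_CN-/n_HCN) = 9.24 + log(0.446/0.247) = 9.24 + (+0.257)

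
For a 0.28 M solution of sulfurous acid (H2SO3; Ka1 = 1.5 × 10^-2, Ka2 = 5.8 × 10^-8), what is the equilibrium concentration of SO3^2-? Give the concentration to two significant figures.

First ionization gives [H+] ≈ [HSO3-] = 5.77 × 10^-2 M.
Second step: Ka2 = [H+][SO3^2-]/[HSO3-] ≈ [SO3^2-] (since [H+] ≈ [HSO3-]).
So [SO3^2-] ≈ Ka2.

5.8 × 10^-8 M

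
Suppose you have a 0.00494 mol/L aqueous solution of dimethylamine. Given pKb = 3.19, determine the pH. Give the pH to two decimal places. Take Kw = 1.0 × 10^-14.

pH = 11.17

(CH3)2NH + H2O ⇌ (CH3)2NH2+ + OH-
Kb = 10^(−3.19) = 6.46 × 10^-4
Let x = [OH-] at equilibrium. Kb = x²/(0.00494 − x).
Here C₀/Kb ≈ 7.65, so the small-x approximation fails. Use the quadratic:
x = [−0.000646 + √(0.000646² + 1.28e-05)]/2 = 1.49 × 10^-3 M
pOH = −log(1.49 × 10^-3) = 2.83; pH = 14.00 − 2.83 = 11.17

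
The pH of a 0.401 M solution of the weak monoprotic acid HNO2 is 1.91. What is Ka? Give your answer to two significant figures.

Ka = 3.9 × 10^-4

[H+] = 10^(-1.91) = 1.23 × 10^-2 M
At equilibrium [HA] = 0.401 − 1.23 × 10^-2 = 3.89 × 10^-1 M
Ka = [H+][A-]/[HA] = (1.23 × 10^-2)² / 3.89 × 10^-1 = 3.9 × 10^-4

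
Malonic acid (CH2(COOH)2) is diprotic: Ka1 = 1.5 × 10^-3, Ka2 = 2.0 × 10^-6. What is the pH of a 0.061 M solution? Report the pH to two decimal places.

pH = 2.05

Ka1 ≫ Ka2, so treat the first dissociation as the only significant source of H+.
Ka1 = x²/(0.061 − x) = 1.5 × 10^-3
Solving the quadratic: x = (−Ka1 + √(Ka1² + 4·Ka1·C₀))/2 = 8.84 × 10^-3 M
pH = −log(8.84 × 10^-3) = 2.05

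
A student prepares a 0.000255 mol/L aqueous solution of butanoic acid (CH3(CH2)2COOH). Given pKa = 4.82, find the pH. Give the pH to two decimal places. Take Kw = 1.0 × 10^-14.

pH = 4.26

CH3(CH2)2COOH ⇌ CH3(CH2)2COO- + H+
Ka = 10^(−4.82) = 1.51 × 10^-5
Ka = [H+]²/(0.000255 − [H+]) = 1.51 × 10^-5
Here C₀/Ka ≈ 16.9, so the small-[H+] approximation fails. Use the quadratic:
[H+] = [−1.51e-05 + √(1.51e-05² + 1.54e-08)]/2 = 5.50 × 10^-5 M
pH = −log[H+] = −log(5.50 × 10^-5) = 4.26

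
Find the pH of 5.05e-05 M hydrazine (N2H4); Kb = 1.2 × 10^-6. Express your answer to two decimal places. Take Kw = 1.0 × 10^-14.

pH = 8.86

N2H4 + H2O ⇌ N2H5+ + OH-
Kb = [OH-]²/(5.05e-05 − [OH-]) = 1.2 × 10^-6
Here C₀/Kb ≈ 42.1, so the small-[OH-] approximation fails. Use the quadratic:
[OH-] = [−1.2e-06 + √(1.2e-06² + 2.42e-10)]/2 = 7.21 × 10^-6 M
pOH = 5.14, so pH = 14.00 − pOH = 8.86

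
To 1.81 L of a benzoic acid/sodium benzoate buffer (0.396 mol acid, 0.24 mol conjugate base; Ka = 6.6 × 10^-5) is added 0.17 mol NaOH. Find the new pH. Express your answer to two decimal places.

After neutralization: n(C6H5COOH) = 0.226 mol, n(C6H5COO-) = 0.41 mol.
pKa = −log(6.6 × 10^-5) = 4.180
pH = pKa + log([A⁻]/[HA]) = 4.180 + log(0.41/0.226) = 4.180 +0.259

pH = 4.44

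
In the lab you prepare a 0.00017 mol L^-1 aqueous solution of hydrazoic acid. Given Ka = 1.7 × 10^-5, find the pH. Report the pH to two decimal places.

HN3 ⇌ N3- + H+
From the ICE table, Ka = [H+]²/(0.00017 − [H+]) = 1.7 × 10^-5.
Here C₀/Ka ≈ 10, so the small-[H+] approximation fails. Use the quadratic:
[H+] = (−Ka + √(Ka² + 4·Ka·C₀))/2 = 4.59 × 10^-5 M
pH = −log[H+] = −log(4.59 × 10^-5) = 4.34

pH = 4.34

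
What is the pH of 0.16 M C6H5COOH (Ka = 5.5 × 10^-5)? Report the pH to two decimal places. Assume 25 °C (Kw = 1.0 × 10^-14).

C6H5COOH ⇌ C6H5COO- + H+
From the ICE table, Ka = [H+]²/(0.16 − [H+]) = 5.5 × 10^-5.
Assume [H+] ≪ 0.16: [H+] ≈ √(5.5 × 10^-5 × 0.16) = 2.97 × 10^-3 M
Check: 1.9% ionized — well under 5%, approximation valid.
pH = −log[H+] = −log(2.97 × 10^-3) = 2.53

pH = 2.53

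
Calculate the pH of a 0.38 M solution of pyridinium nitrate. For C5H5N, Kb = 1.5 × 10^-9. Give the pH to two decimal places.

pH = 2.80

C5H5NH+ is the conjugate acid of the weak base C5H5N.
Ka = Kw/Kb = 1.0×10^-14 / 1.5 × 10^-9 = 6.67 × 10^-6
Let x = [H+] at equilibrium. Ka = x²/(0.38 − x).
Neglecting x in the denominator: x = √(6.67 × 10^-6 × 0.38) = 1.59 × 10^-3 M
Check: 0.42% ionized — well under 5%, approximation valid.
pH = −log[H+] = −log(1.59 × 10^-3) = 2.80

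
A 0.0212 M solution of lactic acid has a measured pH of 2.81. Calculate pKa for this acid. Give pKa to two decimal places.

pKa = 3.91

[H+] = 10^(-2.81) = 1.55 × 10^-3 M
At equilibrium [HA] = 0.0212 − 1.55 × 10^-3 = 1.97 × 10^-2 M
Ka = [H+][A-]/[HA] = (1.55 × 10^-3)² / 1.97 × 10^-2 = 1.22 × 10^-4
pKa = -log(1.22 × 10^-4) = 3.91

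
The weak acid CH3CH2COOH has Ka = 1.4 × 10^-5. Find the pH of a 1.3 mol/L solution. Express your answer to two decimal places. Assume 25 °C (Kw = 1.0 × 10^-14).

pH = 2.37

CH3CH2COOH ⇌ CH3CH2COO- + H+
Ka = [H+]²/(1.3 − [H+]) = 1.4 × 10^-5
Neglecting [H+] in the denominator: [H+] = √(1.4 × 10^-5 × 1.3) = 4.27 × 10^-3 M
([H+]/C₀ = 0.33% < 5%, so the approximation holds.)
pH = −log[H+] = −log(4.27 × 10^-3) = 2.37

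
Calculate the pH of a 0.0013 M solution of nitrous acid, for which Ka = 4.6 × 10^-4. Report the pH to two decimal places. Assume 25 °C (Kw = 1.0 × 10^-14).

pH = 3.24

HNO2 ⇌ NO2- + H+
Let x = [H+] at equilibrium. Ka = x²/(0.0013 − x).
Here C₀/Ka ≈ 2.83, so the small-x approximation fails. Use the quadratic:
x = [−0.00046 + √(0.00046² + 2.39e-06)]/2 = 5.77 × 10^-4 M
pH = −log(5.77 × 10^-4) = 3.24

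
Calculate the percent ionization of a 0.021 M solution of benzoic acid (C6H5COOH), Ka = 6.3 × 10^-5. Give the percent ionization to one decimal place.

5.3%

C6H5COOH ⇌ C6H5COO- + H+; let x = [H+] at equilibrium.
Ka = x²/(C₀ − x); solving the quadratic gives x = 1.12 × 10^-3 M.
Fraction ionized = 1.12 × 10^-3 / 0.021 = 0.0533 → 5.3%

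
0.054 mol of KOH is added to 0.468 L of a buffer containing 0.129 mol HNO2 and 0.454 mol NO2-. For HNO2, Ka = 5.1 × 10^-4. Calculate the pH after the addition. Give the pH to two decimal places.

OH- converts HNO2 to NO2-: HNO2 → 0.075 mol, NO2- → 0.508 mol.
pKa = −log(5.1 × 10^-4) = 3.292
pH = pKa + log(n_NO2-/n_HNO2) = 3.292 + log(0.508/0.075) = 3.292 + (+0.831)

pH = 4.12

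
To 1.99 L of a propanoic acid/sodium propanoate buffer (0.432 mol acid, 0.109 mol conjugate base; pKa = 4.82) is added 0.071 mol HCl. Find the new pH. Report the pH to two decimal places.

pH = 3.70

After neutralization: n(CH3CH2COOH) = 0.503 mol, n(CH3CH2COO-) = 0.038 mol.
Henderson–Hasselbalch with mole ratio 0.038/0.503: pH = 4.82 + (-1.122)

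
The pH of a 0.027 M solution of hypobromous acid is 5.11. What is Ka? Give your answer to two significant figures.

[H+] = 10^(-5.11) = 7.76 × 10^-6 M
At equilibrium [HA] = 0.027 − 7.76 × 10^-6 = 2.70 × 10^-2 M
Ka = [H+][A-]/[HA] = (7.76 × 10^-6)² / 2.70 × 10^-2 = 2.2 × 10^-9

Ka = 2.2 × 10^-9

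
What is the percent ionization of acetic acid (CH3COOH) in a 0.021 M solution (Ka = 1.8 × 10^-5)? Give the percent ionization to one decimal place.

CH3COOH ⇌ CH3COO- + H+; let x = [H+] at equilibrium.
x ≈ √(Ka·C₀) = √(1.8 × 10^-5 × 0.021) = 6.15 × 10^-4 M
Fraction ionized = 6.15 × 10^-4 / 0.021 = 0.0293 → 2.9%

2.9%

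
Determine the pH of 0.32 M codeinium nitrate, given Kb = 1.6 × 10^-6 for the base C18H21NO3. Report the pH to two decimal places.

pH = 4.35

C18H22NO3+ is the conjugate acid of the weak base C18H21NO3.
Ka = Kw/Kb = 1.0×10^-14 / 1.6 × 10^-6 = 6.25 × 10^-9
From the ICE table, Ka = [H+]²/(0.32 − [H+]) = 6.25 × 10^-9.
Assume [H+] ≪ 0.32: [H+] ≈ √(6.25 × 10^-9 × 0.32) = 4.47 × 10^-5 M
pH = −log[H+] = −log(4.47 × 10^-5) = 4.35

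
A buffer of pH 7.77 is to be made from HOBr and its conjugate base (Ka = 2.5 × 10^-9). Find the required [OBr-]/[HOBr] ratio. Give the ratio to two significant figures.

ratio = 0.15

pKa = -log(2.5 × 10^-9) = 8.602
pH = pKa + log(r) ⇒ log(r) = 7.77 − 8.602 = -0.832
r = [OBr-]/[HOBr] = 10^(-0.832) = 0.147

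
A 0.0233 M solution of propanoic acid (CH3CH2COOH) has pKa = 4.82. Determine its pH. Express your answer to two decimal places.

CH3CH2COOH ⇌ CH3CH2COO- + H+
Ka = 10^(−4.82) = 1.51 × 10^-5
Ka = [H+]²/(0.0233 − [H+]) = 1.51 × 10^-5
Since Ka ≪ C₀, [H+] ≈ √(Ka·C₀) = 5.93 × 10^-4 M.
pH = −log(5.93 × 10^-4) = 3.23

pH = 3.23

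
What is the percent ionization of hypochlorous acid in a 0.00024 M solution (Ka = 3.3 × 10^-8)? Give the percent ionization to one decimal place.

HOCl ⇌ OCl- + H+; let x = [H+] at equilibrium.
x ≈ √(Ka·C₀) = √(3.3 × 10^-8 × 0.00024) = 2.81 × 10^-6 M
% ionization = x/C₀ × 100% = 2.81 × 10^-6/0.00024 × 100% = 1.2%

1.2%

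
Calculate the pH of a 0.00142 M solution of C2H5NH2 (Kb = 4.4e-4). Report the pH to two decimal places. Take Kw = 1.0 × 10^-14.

pH = 10.78

C2H5NH2 + H2O ⇌ C2H5NH3+ + OH-
Kb = x²/(0.00142 − x) = 4.4 × 10^-4
The 5% rule fails; solving x² + Kb·x − Kb·C₀ = 0 exactly:
x = (−Kb + √(Kb² + 4·Kb·C₀))/2 = 6.00 × 10^-4 M
pOH = −log(6.00 × 10^-4) = 3.22; pH = 14.00 − 3.22 = 10.78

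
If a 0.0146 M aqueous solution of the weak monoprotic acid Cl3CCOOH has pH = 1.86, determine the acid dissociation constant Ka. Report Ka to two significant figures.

Ka = 2.4 × 10^-1

[H+] = 10^(-1.86) = 1.38 × 10^-2 M
At equilibrium [HA] = 0.0146 − 1.38 × 10^-2 = 8.00 × 10^-4 M
Ka = [H+][A-]/[HA] = (1.38 × 10^-2)² / 8.00 × 10^-4 = 2.4 × 10^-1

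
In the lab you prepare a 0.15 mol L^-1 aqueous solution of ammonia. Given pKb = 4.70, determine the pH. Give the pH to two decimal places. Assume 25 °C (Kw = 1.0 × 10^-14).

NH3 + H2O ⇌ NH4+ + OH-
Kb = 10^(−4.70) = 2.00 × 10^-5
Kb = [OH-]²/(0.15 − [OH-]) = 2.00 × 10^-5
Since Kb ≪ C₀, [OH-] ≈ √(Kb·C₀) = 1.73 × 10^-3 M.
([OH-]/C₀ = 1.2% < 5%, so the approximation holds.)
pOH = −log(1.73 × 10^-3) = 2.76; pH = 14.00 − 2.76 = 11.24

pH = 11.24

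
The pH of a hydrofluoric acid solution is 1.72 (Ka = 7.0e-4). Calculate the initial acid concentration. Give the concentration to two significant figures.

[H+] = 10^(-1.72) = 1.91 × 10^-2 M = x
Ka = x²/(C₀ − x) ⇒ C₀ = x + x²/Ka
C₀ = 1.91 × 10^-2 + (1.91 × 10^-2)²/(7.0 × 10^-4) = 5.40 × 10^-1 M

C₀ = 5.4 × 10^-1 M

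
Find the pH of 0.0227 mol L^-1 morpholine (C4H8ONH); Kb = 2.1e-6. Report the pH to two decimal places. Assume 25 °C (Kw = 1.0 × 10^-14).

pH = 10.34

C4H8ONH + H2O ⇌ C4H8ONH2+ + OH-
Kb = x²/(0.0227 − x) = 2.1 × 10^-6
Assume x ≪ 0.0227: x ≈ √(2.1 × 10^-6 × 0.0227) = 2.18 × 10^-4 M
pOH = −log(2.18 × 10^-4) = 3.66; pH = 14.00 − 3.66 = 10.34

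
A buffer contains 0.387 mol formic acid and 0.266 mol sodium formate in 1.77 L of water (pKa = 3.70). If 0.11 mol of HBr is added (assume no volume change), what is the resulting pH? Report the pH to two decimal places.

pH = 3.20

After neutralization: n(HCOOH) = 0.497 mol, n(HCOO-) = 0.156 mol.
pH = pKa + log([A⁻]/[HA]) = 3.70 + log(0.156/0.497) = 3.70 -0.503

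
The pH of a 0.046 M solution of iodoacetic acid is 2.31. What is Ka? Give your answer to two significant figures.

Ka = 5.8 × 10^-4

[H+] = 10^(-2.31) = 4.90 × 10^-3 M
At equilibrium [HA] = 0.046 − 4.90 × 10^-3 = 4.11 × 10^-2 M
Ka = [H+][A-]/[HA] = (4.90 × 10^-3)² / 4.11 × 10^-2 = 5.8 × 10^-4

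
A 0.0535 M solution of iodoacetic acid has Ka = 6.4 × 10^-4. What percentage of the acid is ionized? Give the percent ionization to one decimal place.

ICH2COOH ⇌ ICH2COO- + H+; let x = [H+] at equilibrium.
Solve x² + 0.00064x − 3.42e-05 = 0 → x = 5.54 × 10^-3 M
% ionization = x/C₀ × 100% = 5.54 × 10^-3/0.0535 × 100% = 10.4%

10.4%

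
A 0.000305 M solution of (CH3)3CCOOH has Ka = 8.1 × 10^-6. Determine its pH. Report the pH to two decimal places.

pH = 4.34

(CH3)3CCOOH ⇌ (CH3)3CCOO- + H+
Ka = [H+]²/(0.000305 − [H+]) = 8.1 × 10^-6
[H+] is not negligible relative to C₀; solve [H+]² + 8.1e-06·[H+] − 2.47e-09 = 0.
[H+] = (−Ka + √(Ka² + 4·Ka·C₀))/2 = 4.58 × 10^-5 M
pH = −log(4.58 × 10^-5) = 4.34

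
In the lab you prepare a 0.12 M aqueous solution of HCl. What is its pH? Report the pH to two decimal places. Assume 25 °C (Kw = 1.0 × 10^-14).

HCl is a strong acid and dissociates completely, so [H+] = 0.12 M.
pH = -log(0.12) = 0.92

pH = 0.92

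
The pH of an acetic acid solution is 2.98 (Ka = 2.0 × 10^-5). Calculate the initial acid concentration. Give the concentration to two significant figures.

C₀ = 5.6 × 10^-2 M

[H+] = 10^(-2.98) = 1.05 × 10^-3 M = x
Ka = x²/(C₀ − x) ⇒ C₀ = x + x²/Ka
C₀ = 1.05 × 10^-3 + (1.05 × 10^-3)²/(2.0 × 10^-5) = 5.62 × 10^-2 M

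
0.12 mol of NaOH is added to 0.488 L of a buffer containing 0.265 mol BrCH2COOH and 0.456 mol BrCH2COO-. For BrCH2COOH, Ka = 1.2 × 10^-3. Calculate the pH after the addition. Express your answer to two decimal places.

pH = 3.52

OH- converts BrCH2COOH to BrCH2COO-: BrCH2COOH → 0.145 mol, BrCH2COO- → 0.576 mol.
pKa = −log(1.2 × 10^-3) = 2.921
Henderson–Hasselbalch with mole ratio 0.576/0.145: pH = 2.921 + (+0.599)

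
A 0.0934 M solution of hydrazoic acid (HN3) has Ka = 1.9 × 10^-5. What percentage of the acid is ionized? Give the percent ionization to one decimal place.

1.4%

HN3 ⇌ N3- + H+; let x = [H+] at equilibrium.
x ≈ √(Ka·C₀) = √(1.9 × 10^-5 × 0.0934) = 1.33 × 10^-3 M
Fraction ionized = 1.33 × 10^-3 / 0.0934 = 0.0142 → 1.4%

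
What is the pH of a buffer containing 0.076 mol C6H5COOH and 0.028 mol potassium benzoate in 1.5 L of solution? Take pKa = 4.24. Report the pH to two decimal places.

pH = 3.81

Henderson–Hasselbalch: pH = pKa + log([C6H5COO-]/[C6H5COOH]) = 4.24 + log(0.028/0.076)
pH = 4.24 + (-0.434) = 3.81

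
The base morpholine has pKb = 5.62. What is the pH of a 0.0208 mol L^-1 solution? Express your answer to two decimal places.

C4H8ONH + H2O ⇌ C4H8ONH2+ + OH-
Kb = 10^(−5.62) = 2.40 × 10^-6
Kb = [OH-]²/(0.0208 − [OH-]) = 2.40 × 10^-6
Assume [OH-] ≪ 0.0208: [OH-] ≈ √(2.40 × 10^-6 × 0.0208) = 2.23 × 10^-4 M
([OH-]/C₀ = 1.1% < 5%, so the approximation holds.)
pOH = 3.65, so pH = 14.00 − pOH = 10.35

pH = 10.35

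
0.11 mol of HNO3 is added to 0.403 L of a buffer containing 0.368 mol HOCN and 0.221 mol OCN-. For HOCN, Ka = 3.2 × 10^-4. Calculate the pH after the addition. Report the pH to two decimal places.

After neutralization: n(HOCN) = 0.478 mol, n(OCN-) = 0.111 mol.
pKa = −log(3.2 × 10^-4) = 3.495
pH = pKa + log(n_OCN-/n_HOCN) = 3.495 + log(0.111/0.478) = 3.495 + (-0.634)

pH = 2.86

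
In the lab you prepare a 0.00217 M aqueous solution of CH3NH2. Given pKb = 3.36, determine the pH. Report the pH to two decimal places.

pH = 10.89

CH3NH2 + H2O ⇌ CH3NH3+ + OH-
Kb = 10^(−3.36) = 4.37 × 10^-4
From the ICE table, Kb = [OH-]²/(0.00217 − [OH-]) = 4.37 × 10^-4.
The 5% rule fails; solving [OH-]² + Kb·[OH-] − Kb·C₀ = 0 exactly:
[OH-] = [−0.000437 + √(0.000437² + 3.79e-06)]/2 = 7.80 × 10^-4 M
pOH = −log(7.80 × 10^-4) = 3.11; pH = 14.00 − 3.11 = 10.89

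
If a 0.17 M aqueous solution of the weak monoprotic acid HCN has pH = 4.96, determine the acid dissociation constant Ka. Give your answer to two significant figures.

[H+] = 10^(-4.96) = 1.10 × 10^-5 M
At equilibrium [HA] = 0.17 − 1.10 × 10^-5 = 1.70 × 10^-1 M
Ka = [H+][A-]/[HA] = (1.10 × 10^-5)² / 1.70 × 10^-1 = 7.1 × 10^-10

Ka = 7.1 × 10^-10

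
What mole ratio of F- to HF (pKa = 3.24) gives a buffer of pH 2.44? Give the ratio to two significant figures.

pH = pKa + log(r) ⇒ log(r) = 2.44 − 3.24 = -0.80
r = [F-]/[HF] = 10^(-0.80) = 0.158

ratio = 0.16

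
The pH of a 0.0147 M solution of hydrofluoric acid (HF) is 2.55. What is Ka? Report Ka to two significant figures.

[H+] = 10^(-2.55) = 2.82 × 10^-3 M
At equilibrium [HA] = 0.0147 − 2.82 × 10^-3 = 1.19 × 10^-2 M
Ka = [H+][A-]/[HA] = (2.82 × 10^-3)² / 1.19 × 10^-2 = 6.7 × 10^-4

Ka = 6.7 × 10^-4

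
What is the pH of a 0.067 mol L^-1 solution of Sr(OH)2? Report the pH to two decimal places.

pH = 13.13

Sr(OH)2 is a strong base (each formula unit releases 2 OH-); [OH-] = 0.134 M.
pOH = -log(0.134) = 0.87
pH = 14.00 - 0.87 = 13.13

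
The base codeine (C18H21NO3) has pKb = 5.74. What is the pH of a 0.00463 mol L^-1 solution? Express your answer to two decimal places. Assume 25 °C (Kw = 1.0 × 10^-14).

C18H21NO3 + H2O ⇌ C18H22NO3+ + OH-
Kb = 10^(−5.74) = 1.82 × 10^-6
Kb = x²/(0.00463 − x) = 1.82 × 10^-6
Since Kb ≪ C₀, x ≈ √(Kb·C₀) = 9.18 × 10^-5 M.
Check: 2% ionized — well under 5%, approximation valid.
pOH = 4.04, so pH = 14.00 − pOH = 9.96

pH = 9.96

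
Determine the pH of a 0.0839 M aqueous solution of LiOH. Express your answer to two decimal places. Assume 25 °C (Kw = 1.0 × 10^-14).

LiOH is a strong base; [OH-] = 0.0839 M.
pOH = -log(0.0839) = 1.08
pH = 14.00 - 1.08 = 12.92

pH = 12.92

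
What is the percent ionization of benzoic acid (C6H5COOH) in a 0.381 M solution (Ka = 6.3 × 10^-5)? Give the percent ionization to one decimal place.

C6H5COOH ⇌ C6H5COO- + H+; let x = [H+] at equilibrium.
x ≈ √(Ka·C₀) = √(6.3 × 10^-5 × 0.381) = 4.90 × 10^-3 M
Fraction ionized = 4.90 × 10^-3 / 0.381 = 0.0129 → 1.3%

1.3%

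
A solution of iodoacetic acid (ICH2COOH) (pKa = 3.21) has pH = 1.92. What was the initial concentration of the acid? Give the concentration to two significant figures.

[H+] = 10^(-1.92) = 1.20 × 10^-2 M = x
Ka = 10^(−3.21) = 6.17 × 10^-4
Ka = x²/(C₀ − x) ⇒ C₀ = x + x²/Ka
C₀ = 1.20 × 10^-2 + (1.20 × 10^-2)²/(6.17 × 10^-4) = 2.45 × 10^-1 M

C₀ = 2.5 × 10^-1 M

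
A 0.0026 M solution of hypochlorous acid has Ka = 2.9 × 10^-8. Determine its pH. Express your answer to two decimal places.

HOCl ⇌ OCl- + H+
Ka = x²/(0.0026 − x) = 2.9 × 10^-8
Since Ka ≪ C₀, x ≈ √(Ka·C₀) = 8.68 × 10^-6 M.
Check: 0.33% ionized — well under 5%, approximation valid.
pH = −log[H+] = −log(8.68 × 10^-6) = 5.06

pH = 5.06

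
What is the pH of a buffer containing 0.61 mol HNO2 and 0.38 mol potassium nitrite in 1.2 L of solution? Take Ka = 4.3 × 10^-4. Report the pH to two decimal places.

pH = 3.16

pKa = −log(4.3 × 10^-4) = 3.367
Using pH = pKa + log([base]/[acid]) with [base]/[acid] = 0.38/0.61:
pH = 3.367 + (-0.206) = 3.16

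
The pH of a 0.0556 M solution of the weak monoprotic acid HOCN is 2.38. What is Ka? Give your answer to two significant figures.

[H+] = 10^(-2.38) = 4.17 × 10^-3 M
At equilibrium [HA] = 0.0556 − 4.17 × 10^-3 = 5.14 × 10^-2 M
Ka = [H+][A-]/[HA] = (4.17 × 10^-3)² / 5.14 × 10^-2 = 3.4 × 10^-4

Ka = 3.4 × 10^-4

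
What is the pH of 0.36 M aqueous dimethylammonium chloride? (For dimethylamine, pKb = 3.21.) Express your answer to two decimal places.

(CH3)2NH2+ is the conjugate acid of the weak base (CH3)2NH.
Kb = 10^(−3.21) = 6.17 × 10^-4
Ka = Kw/Kb = 1.0×10^-14 / 6.17 × 10^-4 = 1.62 × 10^-11
Ka = [H+]²/(0.36 − [H+]) = 1.62 × 10^-11
Assume [H+] ≪ 0.36: [H+] ≈ √(1.62 × 10^-11 × 0.36) = 2.41 × 10^-6 M
([H+]/C₀ = 0.00067% < 5%, so the approximation holds.)
pH = −log[H+] = −log(2.41 × 10^-6) = 5.62

pH = 5.62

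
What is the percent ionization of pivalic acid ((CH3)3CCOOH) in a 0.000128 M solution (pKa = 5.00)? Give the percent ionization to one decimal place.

24.3%

(CH3)3CCOOH ⇌ (CH3)3CCOO- + H+; let x = [H+] at equilibrium.
Ka = 10^(−5.00) = 1.00 × 10^-5
Solve x² + 1e-05x − 1.28e-09 = 0 → x = 3.11 × 10^-5 M
% ionization = x/C₀ × 100% = 3.11 × 10^-5/0.000128 × 100% = 24.3%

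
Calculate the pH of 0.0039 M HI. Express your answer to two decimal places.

pH = 2.41

HI is a strong acid and dissociates completely, so [H+] = 0.0039 M.
pH = -log(0.0039) = 2.41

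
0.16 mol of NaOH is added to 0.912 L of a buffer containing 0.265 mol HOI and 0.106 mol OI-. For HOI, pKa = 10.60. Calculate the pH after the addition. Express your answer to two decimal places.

OH- converts HOI to OI-: HOI → 0.105 mol, OI- → 0.266 mol.
Henderson–Hasselbalch with mole ratio 0.266/0.105: pH = 10.60 + (+0.404)

pH = 11.00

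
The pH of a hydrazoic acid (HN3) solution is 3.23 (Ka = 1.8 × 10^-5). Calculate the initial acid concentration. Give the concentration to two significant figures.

[H+] = 10^(-3.23) = 5.89 × 10^-4 M = x
Ka = x²/(C₀ − x) ⇒ C₀ = x + x²/Ka
C₀ = 5.89 × 10^-4 + (5.89 × 10^-4)²/(1.8 × 10^-5) = 1.99 × 10^-2 M

C₀ = 2.0 × 10^-2 M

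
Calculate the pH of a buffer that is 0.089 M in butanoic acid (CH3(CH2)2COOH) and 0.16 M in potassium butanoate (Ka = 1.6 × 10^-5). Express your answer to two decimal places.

pKa = −log(1.6 × 10^-5) = 4.796
Using pH = pKa + log([base]/[acid]) with [base]/[acid] = 0.16/0.089:
pH = 4.796 + (+0.255) = 5.05

pH = 5.05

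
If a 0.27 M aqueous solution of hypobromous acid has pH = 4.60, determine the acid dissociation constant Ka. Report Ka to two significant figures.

[H+] = 10^(-4.60) = 2.51 × 10^-5 M
At equilibrium [HA] = 0.27 − 2.51 × 10^-5 = 2.70 × 10^-1 M
Ka = [H+][A-]/[HA] = (2.51 × 10^-5)² / 2.70 × 10^-1 = 2.3 × 10^-9

Ka = 2.3 × 10^-9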